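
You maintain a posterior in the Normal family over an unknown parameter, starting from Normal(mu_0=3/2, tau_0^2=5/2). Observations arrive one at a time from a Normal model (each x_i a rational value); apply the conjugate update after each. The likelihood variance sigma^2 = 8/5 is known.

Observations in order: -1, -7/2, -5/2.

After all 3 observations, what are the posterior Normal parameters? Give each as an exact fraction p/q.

obs 1: x=-1 → posterior Normal(-1/41, 40/41)
obs 2: x=-7/2 → posterior Normal(-59/44, 20/33)
obs 3: x=-5/2 → posterior Normal(-151/91, 40/91)

mu_0=-151/91, tau_0^2=40/91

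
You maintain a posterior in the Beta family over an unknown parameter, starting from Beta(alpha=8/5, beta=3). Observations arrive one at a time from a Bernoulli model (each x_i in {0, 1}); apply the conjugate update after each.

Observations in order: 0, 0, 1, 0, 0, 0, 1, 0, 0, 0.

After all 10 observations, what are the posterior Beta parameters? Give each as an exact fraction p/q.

obs 1: x=0 → posterior Beta(8/5, 4)
obs 2: x=0 → posterior Beta(8/5, 5)
obs 3: x=1 → posterior Beta(13/5, 5)
obs 4: x=0 → posterior Beta(13/5, 6)
obs 5: x=0 → posterior Beta(13/5, 7)
obs 6: x=0 → posterior Beta(13/5, 8)
obs 7: x=1 → posterior Beta(18/5, 8)
obs 8: x=0 → posterior Beta(18/5, 9)
obs 9: x=0 → posterior Beta(18/5, 10)
obs 10: x=0 → posterior Beta(18/5, 11)

alpha=18/5, beta=11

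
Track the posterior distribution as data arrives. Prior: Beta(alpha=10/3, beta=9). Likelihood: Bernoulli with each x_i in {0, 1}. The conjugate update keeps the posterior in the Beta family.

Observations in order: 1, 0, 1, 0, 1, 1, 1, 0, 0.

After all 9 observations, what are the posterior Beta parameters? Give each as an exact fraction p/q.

alpha=25/3, beta=13

obs 1: x=1 → posterior Beta(13/3, 9)
obs 2: x=0 → posterior Beta(13/3, 10)
obs 3: x=1 → posterior Beta(16/3, 10)
obs 4: x=0 → posterior Beta(16/3, 11)
obs 5: x=1 → posterior Beta(19/3, 11)
obs 6: x=1 → posterior Beta(22/3, 11)
obs 7: x=1 → posterior Beta(25/3, 11)
obs 8: x=0 → posterior Beta(25/3, 12)
obs 9: x=0 → posterior Beta(25/3, 13)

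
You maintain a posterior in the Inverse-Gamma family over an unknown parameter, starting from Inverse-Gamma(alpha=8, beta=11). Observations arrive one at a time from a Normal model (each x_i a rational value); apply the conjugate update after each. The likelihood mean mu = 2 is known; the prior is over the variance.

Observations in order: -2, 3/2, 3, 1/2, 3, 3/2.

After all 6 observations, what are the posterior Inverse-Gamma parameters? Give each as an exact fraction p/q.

alpha=11, beta=171/8

obs 1: x=-2 → posterior Inverse-Gamma(17/2, 19)
obs 2: x=3/2 → posterior Inverse-Gamma(9, 153/8)
obs 3: x=3 → posterior Inverse-Gamma(19/2, 157/8)
obs 4: x=1/2 → posterior Inverse-Gamma(10, 83/4)
obs 5: x=3 → posterior Inverse-Gamma(21/2, 85/4)
obs 6: x=3/2 → posterior Inverse-Gamma(11, 171/8)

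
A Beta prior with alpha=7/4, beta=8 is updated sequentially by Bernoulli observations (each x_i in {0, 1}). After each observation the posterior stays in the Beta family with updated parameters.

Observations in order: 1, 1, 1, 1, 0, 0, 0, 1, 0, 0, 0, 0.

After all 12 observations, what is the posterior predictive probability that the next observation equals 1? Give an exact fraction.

obs 1: x=1 → posterior Beta(11/4, 8)
obs 2: x=1 → posterior Beta(15/4, 8)
obs 3: x=1 → posterior Beta(19/4, 8)
obs 4: x=1 → posterior Beta(23/4, 8)
obs 5: x=0 → posterior Beta(23/4, 9)
obs 6: x=0 → posterior Beta(23/4, 10)
obs 7: x=0 → posterior Beta(23/4, 11)
obs 8: x=1 → posterior Beta(27/4, 11)
obs 9: x=0 → posterior Beta(27/4, 12)
obs 10: x=0 → posterior Beta(27/4, 13)
obs 11: x=0 → posterior Beta(27/4, 14)
obs 12: x=0 → posterior Beta(27/4, 15)

9/29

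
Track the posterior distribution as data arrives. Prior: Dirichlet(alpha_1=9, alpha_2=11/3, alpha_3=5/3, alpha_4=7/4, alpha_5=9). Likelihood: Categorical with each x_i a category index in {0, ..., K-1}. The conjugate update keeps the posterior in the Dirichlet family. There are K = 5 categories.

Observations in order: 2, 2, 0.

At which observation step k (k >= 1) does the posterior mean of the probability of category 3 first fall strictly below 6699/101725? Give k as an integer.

obs 1: x=2 → posterior Dirichlet(9, 11/3, 8/3, 7/4, 9)
obs 2: x=2 → posterior Dirichlet(9, 11/3, 11/3, 7/4, 9)
obs 3: x=0 → posterior Dirichlet(10, 11/3, 11/3, 7/4, 9)

k = 2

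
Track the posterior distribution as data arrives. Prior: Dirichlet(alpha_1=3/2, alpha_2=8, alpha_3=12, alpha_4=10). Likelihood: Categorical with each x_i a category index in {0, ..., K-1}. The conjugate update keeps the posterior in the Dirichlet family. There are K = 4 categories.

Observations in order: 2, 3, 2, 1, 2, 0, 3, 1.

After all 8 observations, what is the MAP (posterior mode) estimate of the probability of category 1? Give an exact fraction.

18/71

obs 1: x=2 → posterior Dirichlet(3/2, 8, 13, 10)
obs 2: x=3 → posterior Dirichlet(3/2, 8, 13, 11)
obs 3: x=2 → posterior Dirichlet(3/2, 8, 14, 11)
obs 4: x=1 → posterior Dirichlet(3/2, 9, 14, 11)
obs 5: x=2 → posterior Dirichlet(3/2, 9, 15, 11)
obs 6: x=0 → posterior Dirichlet(5/2, 9, 15, 11)
obs 7: x=3 → posterior Dirichlet(5/2, 9, 15, 12)
obs 8: x=1 → posterior Dirichlet(5/2, 10, 15, 12)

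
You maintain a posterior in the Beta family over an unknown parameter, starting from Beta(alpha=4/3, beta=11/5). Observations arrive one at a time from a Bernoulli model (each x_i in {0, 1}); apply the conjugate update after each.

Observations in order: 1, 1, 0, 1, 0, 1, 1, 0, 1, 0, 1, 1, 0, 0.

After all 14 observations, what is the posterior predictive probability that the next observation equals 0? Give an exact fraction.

obs 1: x=1 → posterior Beta(7/3, 11/5)
obs 2: x=1 → posterior Beta(10/3, 11/5)
obs 3: x=0 → posterior Beta(10/3, 16/5)
obs 4: x=1 → posterior Beta(13/3, 16/5)
obs 5: x=0 → posterior Beta(13/3, 21/5)
obs 6: x=1 → posterior Beta(16/3, 21/5)
obs 7: x=1 → posterior Beta(19/3, 21/5)
obs 8: x=0 → posterior Beta(19/3, 26/5)
obs 9: x=1 → posterior Beta(22/3, 26/5)
obs 10: x=0 → posterior Beta(22/3, 31/5)
obs 11: x=1 → posterior Beta(25/3, 31/5)
obs 12: x=1 → posterior Beta(28/3, 31/5)
obs 13: x=0 → posterior Beta(28/3, 36/5)
obs 14: x=0 → posterior Beta(28/3, 41/5)

123/263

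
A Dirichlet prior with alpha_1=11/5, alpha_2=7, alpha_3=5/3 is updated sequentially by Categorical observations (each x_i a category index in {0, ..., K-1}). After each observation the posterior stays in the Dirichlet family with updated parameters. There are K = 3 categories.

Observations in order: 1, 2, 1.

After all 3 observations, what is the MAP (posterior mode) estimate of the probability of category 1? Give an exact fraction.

obs 1: x=1 → posterior Dirichlet(11/5, 8, 5/3)
obs 2: x=2 → posterior Dirichlet(11/5, 8, 8/3)
obs 3: x=1 → posterior Dirichlet(11/5, 9, 8/3)

120/163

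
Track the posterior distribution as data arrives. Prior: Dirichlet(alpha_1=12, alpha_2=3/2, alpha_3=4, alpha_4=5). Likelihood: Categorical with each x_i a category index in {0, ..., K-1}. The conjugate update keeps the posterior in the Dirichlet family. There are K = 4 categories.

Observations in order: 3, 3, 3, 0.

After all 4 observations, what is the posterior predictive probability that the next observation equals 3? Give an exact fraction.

16/53

obs 1: x=3 → posterior Dirichlet(12, 3/2, 4, 6)
obs 2: x=3 → posterior Dirichlet(12, 3/2, 4, 7)
obs 3: x=3 → posterior Dirichlet(12, 3/2, 4, 8)
obs 4: x=0 → posterior Dirichlet(13, 3/2, 4, 8)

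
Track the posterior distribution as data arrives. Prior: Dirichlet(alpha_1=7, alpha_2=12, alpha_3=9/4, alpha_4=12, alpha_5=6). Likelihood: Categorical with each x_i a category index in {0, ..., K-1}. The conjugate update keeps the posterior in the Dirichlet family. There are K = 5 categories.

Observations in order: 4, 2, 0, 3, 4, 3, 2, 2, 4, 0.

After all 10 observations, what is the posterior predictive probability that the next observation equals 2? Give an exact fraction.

obs 1: x=4 → posterior Dirichlet(7, 12, 9/4, 12, 7)
obs 2: x=2 → posterior Dirichlet(7, 12, 13/4, 12, 7)
obs 3: x=0 → posterior Dirichlet(8, 12, 13/4, 12, 7)
obs 4: x=3 → posterior Dirichlet(8, 12, 13/4, 13, 7)
obs 5: x=4 → posterior Dirichlet(8, 12, 13/4, 13, 8)
obs 6: x=3 → posterior Dirichlet(8, 12, 13/4, 14, 8)
obs 7: x=2 → posterior Dirichlet(8, 12, 17/4, 14, 8)
obs 8: x=2 → posterior Dirichlet(8, 12, 21/4, 14, 8)
obs 9: x=4 → posterior Dirichlet(8, 12, 21/4, 14, 9)
obs 10: x=0 → posterior Dirichlet(9, 12, 21/4, 14, 9)

21/197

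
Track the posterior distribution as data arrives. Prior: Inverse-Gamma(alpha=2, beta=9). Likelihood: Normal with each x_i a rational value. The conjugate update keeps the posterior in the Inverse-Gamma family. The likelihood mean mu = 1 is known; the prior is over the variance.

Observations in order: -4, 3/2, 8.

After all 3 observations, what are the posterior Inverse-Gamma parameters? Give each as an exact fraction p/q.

alpha=7/2, beta=369/8

obs 1: x=-4 → posterior Inverse-Gamma(5/2, 43/2)
obs 2: x=3/2 → posterior Inverse-Gamma(3, 173/8)
obs 3: x=8 → posterior Inverse-Gamma(7/2, 369/8)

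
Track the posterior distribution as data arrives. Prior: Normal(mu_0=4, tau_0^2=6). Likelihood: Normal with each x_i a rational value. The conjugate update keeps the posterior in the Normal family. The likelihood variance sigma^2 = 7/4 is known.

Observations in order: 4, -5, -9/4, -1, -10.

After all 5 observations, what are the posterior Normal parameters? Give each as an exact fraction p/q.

mu_0=-314/127, tau_0^2=42/127

obs 1: x=4 → posterior Normal(4, 42/31)
obs 2: x=-5 → posterior Normal(4/55, 42/55)
obs 3: x=-9/4 → posterior Normal(-50/79, 42/79)
obs 4: x=-1 → posterior Normal(-74/103, 42/103)
obs 5: x=-10 → posterior Normal(-314/127, 42/127)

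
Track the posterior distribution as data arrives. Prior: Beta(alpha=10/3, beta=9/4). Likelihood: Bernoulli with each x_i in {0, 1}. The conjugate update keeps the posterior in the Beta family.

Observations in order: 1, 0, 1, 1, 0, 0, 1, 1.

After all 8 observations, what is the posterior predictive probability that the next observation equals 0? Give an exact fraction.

obs 1: x=1 → posterior Beta(13/3, 9/4)
obs 2: x=0 → posterior Beta(13/3, 13/4)
obs 3: x=1 → posterior Beta(16/3, 13/4)
obs 4: x=1 → posterior Beta(19/3, 13/4)
obs 5: x=0 → posterior Beta(19/3, 17/4)
obs 6: x=0 → posterior Beta(19/3, 21/4)
obs 7: x=1 → posterior Beta(22/3, 21/4)
obs 8: x=1 → posterior Beta(25/3, 21/4)

63/163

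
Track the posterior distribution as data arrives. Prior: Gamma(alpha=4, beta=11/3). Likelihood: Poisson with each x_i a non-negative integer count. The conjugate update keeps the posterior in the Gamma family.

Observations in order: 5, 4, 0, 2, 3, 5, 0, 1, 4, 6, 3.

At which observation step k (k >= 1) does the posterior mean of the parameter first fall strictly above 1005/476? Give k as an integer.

obs 1: x=5 → posterior Gamma(9, 14/3)
obs 2: x=4 → posterior Gamma(13, 17/3)
obs 3: x=0 → posterior Gamma(13, 20/3)
obs 4: x=2 → posterior Gamma(15, 23/3)
obs 5: x=3 → posterior Gamma(18, 26/3)
obs 6: x=5 → posterior Gamma(23, 29/3)
obs 7: x=0 → posterior Gamma(23, 32/3)
obs 8: x=1 → posterior Gamma(24, 35/3)
obs 9: x=4 → posterior Gamma(28, 38/3)
obs 10: x=6 → posterior Gamma(34, 41/3)
obs 11: x=3 → posterior Gamma(37, 44/3)

k = 2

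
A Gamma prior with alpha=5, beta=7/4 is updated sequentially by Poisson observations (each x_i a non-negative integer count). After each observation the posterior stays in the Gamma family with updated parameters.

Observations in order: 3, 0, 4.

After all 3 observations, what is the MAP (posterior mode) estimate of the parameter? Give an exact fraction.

44/19

obs 1: x=3 → posterior Gamma(8, 11/4)
obs 2: x=0 → posterior Gamma(8, 15/4)
obs 3: x=4 → posterior Gamma(12, 19/4)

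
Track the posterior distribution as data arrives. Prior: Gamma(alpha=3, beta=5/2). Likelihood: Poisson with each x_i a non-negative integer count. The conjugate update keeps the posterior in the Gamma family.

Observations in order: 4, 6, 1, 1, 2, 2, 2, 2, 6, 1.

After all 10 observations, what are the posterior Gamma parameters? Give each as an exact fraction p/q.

alpha=30, beta=25/2

obs 1: x=4 → posterior Gamma(7, 7/2)
obs 2: x=6 → posterior Gamma(13, 9/2)
obs 3: x=1 → posterior Gamma(14, 11/2)
obs 4: x=1 → posterior Gamma(15, 13/2)
obs 5: x=2 → posterior Gamma(17, 15/2)
obs 6: x=2 → posterior Gamma(19, 17/2)
obs 7: x=2 → posterior Gamma(21, 19/2)
obs 8: x=2 → posterior Gamma(23, 21/2)
obs 9: x=6 → posterior Gamma(29, 23/2)
obs 10: x=1 → posterior Gamma(30, 25/2)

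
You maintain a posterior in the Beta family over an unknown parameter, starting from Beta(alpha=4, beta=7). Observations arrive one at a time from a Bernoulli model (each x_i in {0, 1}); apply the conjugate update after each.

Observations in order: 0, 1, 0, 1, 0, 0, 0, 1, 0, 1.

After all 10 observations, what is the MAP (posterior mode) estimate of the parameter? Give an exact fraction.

obs 1: x=0 → posterior Beta(4, 8)
obs 2: x=1 → posterior Beta(5, 8)
obs 3: x=0 → posterior Beta(5, 9)
obs 4: x=1 → posterior Beta(6, 9)
obs 5: x=0 → posterior Beta(6, 10)
obs 6: x=0 → posterior Beta(6, 11)
obs 7: x=0 → posterior Beta(6, 12)
obs 8: x=1 → posterior Beta(7, 12)
obs 9: x=0 → posterior Beta(7, 13)
obs 10: x=1 → posterior Beta(8, 13)

7/19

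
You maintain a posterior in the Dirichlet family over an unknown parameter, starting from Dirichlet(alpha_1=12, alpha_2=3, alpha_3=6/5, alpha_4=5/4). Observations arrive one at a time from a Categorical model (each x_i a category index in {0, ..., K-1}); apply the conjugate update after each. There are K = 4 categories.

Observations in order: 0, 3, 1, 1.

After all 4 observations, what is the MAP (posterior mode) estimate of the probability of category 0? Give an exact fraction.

240/349

obs 1: x=0 → posterior Dirichlet(13, 3, 6/5, 5/4)
obs 2: x=3 → posterior Dirichlet(13, 3, 6/5, 9/4)
obs 3: x=1 → posterior Dirichlet(13, 4, 6/5, 9/4)
obs 4: x=1 → posterior Dirichlet(13, 5, 6/5, 9/4)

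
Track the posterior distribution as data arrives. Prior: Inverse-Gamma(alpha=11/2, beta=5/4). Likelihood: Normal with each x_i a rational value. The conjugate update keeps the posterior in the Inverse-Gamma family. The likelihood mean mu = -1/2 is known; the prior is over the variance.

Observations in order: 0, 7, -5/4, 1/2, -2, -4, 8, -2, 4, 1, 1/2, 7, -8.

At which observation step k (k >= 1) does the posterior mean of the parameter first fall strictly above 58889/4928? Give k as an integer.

k = 13

obs 1: x=0 → posterior Inverse-Gamma(6, 11/8)
obs 2: x=7 → posterior Inverse-Gamma(13/2, 59/2)
obs 3: x=-5/4 → posterior Inverse-Gamma(7, 953/32)
obs 4: x=1/2 → posterior Inverse-Gamma(15/2, 969/32)
obs 5: x=-2 → posterior Inverse-Gamma(8, 1005/32)
obs 6: x=-4 → posterior Inverse-Gamma(17/2, 1201/32)
obs 7: x=8 → posterior Inverse-Gamma(9, 2357/32)
obs 8: x=-2 → posterior Inverse-Gamma(19/2, 2393/32)
obs 9: x=4 → posterior Inverse-Gamma(10, 2717/32)
obs 10: x=1 → posterior Inverse-Gamma(21/2, 2753/32)
obs 11: x=1/2 → posterior Inverse-Gamma(11, 2769/32)
obs 12: x=7 → posterior Inverse-Gamma(23/2, 3669/32)
obs 13: x=-8 → posterior Inverse-Gamma(12, 4569/32)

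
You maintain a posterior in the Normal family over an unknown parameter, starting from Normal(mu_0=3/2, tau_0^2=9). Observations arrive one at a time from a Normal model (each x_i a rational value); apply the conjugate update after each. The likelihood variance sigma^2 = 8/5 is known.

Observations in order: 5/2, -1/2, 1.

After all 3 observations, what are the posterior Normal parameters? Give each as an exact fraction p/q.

obs 1: x=5/2 → posterior Normal(249/106, 72/53)
obs 2: x=-1/2 → posterior Normal(51/49, 36/49)
obs 3: x=1 → posterior Normal(147/143, 72/143)

mu_0=147/143, tau_0^2=72/143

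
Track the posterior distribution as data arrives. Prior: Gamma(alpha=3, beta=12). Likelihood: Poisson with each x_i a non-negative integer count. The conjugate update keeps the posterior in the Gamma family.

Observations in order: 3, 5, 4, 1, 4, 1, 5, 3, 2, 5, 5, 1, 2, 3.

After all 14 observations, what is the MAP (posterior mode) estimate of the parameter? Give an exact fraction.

23/13

obs 1: x=3 → posterior Gamma(6, 13)
obs 2: x=5 → posterior Gamma(11, 14)
obs 3: x=4 → posterior Gamma(15, 15)
obs 4: x=1 → posterior Gamma(16, 16)
obs 5: x=4 → posterior Gamma(20, 17)
obs 6: x=1 → posterior Gamma(21, 18)
obs 7: x=5 → posterior Gamma(26, 19)
obs 8: x=3 → posterior Gamma(29, 20)
obs 9: x=2 → posterior Gamma(31, 21)
obs 10: x=5 → posterior Gamma(36, 22)
obs 11: x=5 → posterior Gamma(41, 23)
obs 12: x=1 → posterior Gamma(42, 24)
obs 13: x=2 → posterior Gamma(44, 25)
obs 14: x=3 → posterior Gamma(47, 26)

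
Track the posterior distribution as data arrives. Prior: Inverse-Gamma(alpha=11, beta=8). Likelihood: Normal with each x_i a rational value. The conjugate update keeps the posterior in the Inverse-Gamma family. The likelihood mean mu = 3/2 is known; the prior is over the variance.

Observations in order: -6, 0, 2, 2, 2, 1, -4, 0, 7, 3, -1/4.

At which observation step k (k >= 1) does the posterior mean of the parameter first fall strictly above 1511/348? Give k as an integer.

obs 1: x=-6 → posterior Inverse-Gamma(23/2, 289/8)
obs 2: x=0 → posterior Inverse-Gamma(12, 149/4)
obs 3: x=2 → posterior Inverse-Gamma(25/2, 299/8)
obs 4: x=2 → posterior Inverse-Gamma(13, 75/2)
obs 5: x=2 → posterior Inverse-Gamma(27/2, 301/8)
obs 6: x=1 → posterior Inverse-Gamma(14, 151/4)
obs 7: x=-4 → posterior Inverse-Gamma(29/2, 423/8)
obs 8: x=0 → posterior Inverse-Gamma(15, 54)
obs 9: x=7 → posterior Inverse-Gamma(31/2, 553/8)
obs 10: x=3 → posterior Inverse-Gamma(16, 281/4)
obs 11: x=-1/4 → posterior Inverse-Gamma(33/2, 2297/32)

k = 9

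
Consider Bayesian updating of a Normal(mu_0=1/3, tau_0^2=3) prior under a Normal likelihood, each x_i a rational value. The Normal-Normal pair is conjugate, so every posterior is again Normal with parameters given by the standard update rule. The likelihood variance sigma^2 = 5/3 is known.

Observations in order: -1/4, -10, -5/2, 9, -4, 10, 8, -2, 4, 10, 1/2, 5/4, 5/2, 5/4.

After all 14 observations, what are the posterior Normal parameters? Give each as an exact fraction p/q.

mu_0=3017/1572, tau_0^2=15/131

obs 1: x=-1/4 → posterior Normal(-1/24, 15/14)
obs 2: x=-10 → posterior Normal(-1087/276, 15/23)
obs 3: x=-5/2 → posterior Normal(-1357/384, 15/32)
obs 4: x=9 → posterior Normal(-385/492, 15/41)
obs 5: x=-4 → posterior Normal(-817/600, 3/10)
obs 6: x=10 → posterior Normal(263/708, 15/59)
obs 7: x=8 → posterior Normal(1127/816, 15/68)
obs 8: x=-2 → posterior Normal(911/924, 15/77)
obs 9: x=4 → posterior Normal(1343/1032, 15/86)
obs 10: x=10 → posterior Normal(2423/1140, 3/19)
obs 11: x=1/2 → posterior Normal(2477/1248, 15/104)
obs 12: x=5/4 → posterior Normal(653/339, 15/113)
obs 13: x=5/2 → posterior Normal(1441/732, 15/122)
obs 14: x=5/4 → posterior Normal(3017/1572, 15/131)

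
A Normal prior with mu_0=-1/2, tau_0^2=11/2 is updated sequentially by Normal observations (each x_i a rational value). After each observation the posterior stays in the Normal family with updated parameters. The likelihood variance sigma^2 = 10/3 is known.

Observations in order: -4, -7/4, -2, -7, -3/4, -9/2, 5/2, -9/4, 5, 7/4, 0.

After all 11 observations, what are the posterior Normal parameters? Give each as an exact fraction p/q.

mu_0=-439/383, tau_0^2=110/383

obs 1: x=-4 → posterior Normal(-142/53, 110/53)
obs 2: x=-7/4 → posterior Normal(-799/344, 55/43)
obs 3: x=-2 → posterior Normal(-1063/476, 110/119)
obs 4: x=-7 → posterior Normal(-1987/608, 55/76)
obs 5: x=-3/4 → posterior Normal(-1043/370, 22/37)
obs 6: x=-9/2 → posterior Normal(-335/109, 55/109)
obs 7: x=5/2 → posterior Normal(-1175/502, 110/251)
obs 8: x=-9/4 → posterior Normal(-2647/1136, 55/142)
obs 9: x=5 → posterior Normal(-1987/1268, 110/317)
obs 10: x=7/4 → posterior Normal(-439/350, 11/35)
obs 11: x=0 → posterior Normal(-439/383, 110/383)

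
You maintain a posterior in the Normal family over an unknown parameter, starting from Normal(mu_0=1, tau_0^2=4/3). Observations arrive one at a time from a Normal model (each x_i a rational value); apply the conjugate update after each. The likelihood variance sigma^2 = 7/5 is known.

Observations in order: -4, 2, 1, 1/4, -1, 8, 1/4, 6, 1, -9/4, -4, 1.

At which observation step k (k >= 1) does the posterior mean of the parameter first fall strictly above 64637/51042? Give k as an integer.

k = 8

obs 1: x=-4 → posterior Normal(-59/41, 28/41)
obs 2: x=2 → posterior Normal(-19/61, 28/61)
obs 3: x=1 → posterior Normal(1/81, 28/81)
obs 4: x=1/4 → posterior Normal(6/101, 28/101)
obs 5: x=-1 → posterior Normal(-14/121, 28/121)
obs 6: x=8 → posterior Normal(146/141, 28/141)
obs 7: x=1/4 → posterior Normal(151/161, 4/23)
obs 8: x=6 → posterior Normal(271/181, 28/181)
obs 9: x=1 → posterior Normal(97/67, 28/201)
obs 10: x=-9/4 → posterior Normal(246/221, 28/221)
obs 11: x=-4 → posterior Normal(166/241, 28/241)
obs 12: x=1 → posterior Normal(62/87, 28/261)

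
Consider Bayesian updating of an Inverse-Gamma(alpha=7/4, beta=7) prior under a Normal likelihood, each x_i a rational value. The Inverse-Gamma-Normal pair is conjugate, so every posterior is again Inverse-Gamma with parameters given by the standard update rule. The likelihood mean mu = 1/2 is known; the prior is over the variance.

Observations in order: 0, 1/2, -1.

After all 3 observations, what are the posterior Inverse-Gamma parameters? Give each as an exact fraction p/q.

obs 1: x=0 → posterior Inverse-Gamma(9/4, 57/8)
obs 2: x=1/2 → posterior Inverse-Gamma(11/4, 57/8)
obs 3: x=-1 → posterior Inverse-Gamma(13/4, 33/4)

alpha=13/4, beta=33/4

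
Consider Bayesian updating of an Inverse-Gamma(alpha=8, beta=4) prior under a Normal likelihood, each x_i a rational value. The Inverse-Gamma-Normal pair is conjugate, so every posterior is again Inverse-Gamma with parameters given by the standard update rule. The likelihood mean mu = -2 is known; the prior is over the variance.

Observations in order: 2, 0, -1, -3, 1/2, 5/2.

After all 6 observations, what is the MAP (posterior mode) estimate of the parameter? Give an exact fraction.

obs 1: x=2 → posterior Inverse-Gamma(17/2, 12)
obs 2: x=0 → posterior Inverse-Gamma(9, 14)
obs 3: x=-1 → posterior Inverse-Gamma(19/2, 29/2)
obs 4: x=-3 → posterior Inverse-Gamma(10, 15)
obs 5: x=1/2 → posterior Inverse-Gamma(21/2, 145/8)
obs 6: x=5/2 → posterior Inverse-Gamma(11, 113/4)

113/48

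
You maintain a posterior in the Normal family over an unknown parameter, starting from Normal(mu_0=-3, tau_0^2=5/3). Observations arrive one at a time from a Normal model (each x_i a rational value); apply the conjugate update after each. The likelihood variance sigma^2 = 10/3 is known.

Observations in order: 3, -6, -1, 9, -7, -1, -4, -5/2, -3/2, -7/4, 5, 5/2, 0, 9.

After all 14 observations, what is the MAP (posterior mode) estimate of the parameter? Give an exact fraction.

-9/64

obs 1: x=3 → posterior Normal(-1, 10/9)
obs 2: x=-6 → posterior Normal(-9/4, 5/6)
obs 3: x=-1 → posterior Normal(-2, 2/3)
obs 4: x=9 → posterior Normal(-1/6, 5/9)
obs 5: x=-7 → posterior Normal(-8/7, 10/21)
obs 6: x=-1 → posterior Normal(-9/8, 5/12)
obs 7: x=-4 → posterior Normal(-13/9, 10/27)
obs 8: x=-5/2 → posterior Normal(-31/20, 1/3)
obs 9: x=-3/2 → posterior Normal(-17/11, 10/33)
obs 10: x=-7/4 → posterior Normal(-25/16, 5/18)
obs 11: x=5 → posterior Normal(-55/52, 10/39)
obs 12: x=5/2 → posterior Normal(-45/56, 5/21)
obs 13: x=0 → posterior Normal(-3/4, 2/9)
obs 14: x=9 → posterior Normal(-9/64, 5/24)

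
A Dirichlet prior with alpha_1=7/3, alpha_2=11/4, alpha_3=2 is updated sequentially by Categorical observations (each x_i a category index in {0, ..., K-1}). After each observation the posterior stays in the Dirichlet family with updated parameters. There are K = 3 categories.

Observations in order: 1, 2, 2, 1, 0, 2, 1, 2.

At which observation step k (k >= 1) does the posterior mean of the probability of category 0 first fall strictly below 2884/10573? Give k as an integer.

obs 1: x=1 → posterior Dirichlet(7/3, 15/4, 2)
obs 2: x=2 → posterior Dirichlet(7/3, 15/4, 3)
obs 3: x=2 → posterior Dirichlet(7/3, 15/4, 4)
obs 4: x=1 → posterior Dirichlet(7/3, 19/4, 4)
obs 5: x=0 → posterior Dirichlet(10/3, 19/4, 4)
obs 6: x=2 → posterior Dirichlet(10/3, 19/4, 5)
obs 7: x=1 → posterior Dirichlet(10/3, 23/4, 5)
obs 8: x=2 → posterior Dirichlet(10/3, 23/4, 6)

k = 2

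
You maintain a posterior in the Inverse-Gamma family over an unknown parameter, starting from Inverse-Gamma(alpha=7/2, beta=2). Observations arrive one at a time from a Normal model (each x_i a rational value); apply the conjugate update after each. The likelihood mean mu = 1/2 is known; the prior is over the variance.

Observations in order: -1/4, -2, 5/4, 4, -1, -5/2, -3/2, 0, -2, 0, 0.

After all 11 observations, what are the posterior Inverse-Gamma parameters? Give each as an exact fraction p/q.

alpha=9, beta=367/16

obs 1: x=-1/4 → posterior Inverse-Gamma(4, 73/32)
obs 2: x=-2 → posterior Inverse-Gamma(9/2, 173/32)
obs 3: x=5/4 → posterior Inverse-Gamma(5, 91/16)
obs 4: x=4 → posterior Inverse-Gamma(11/2, 189/16)
obs 5: x=-1 → posterior Inverse-Gamma(6, 207/16)
obs 6: x=-5/2 → posterior Inverse-Gamma(13/2, 279/16)
obs 7: x=-3/2 → posterior Inverse-Gamma(7, 311/16)
obs 8: x=0 → posterior Inverse-Gamma(15/2, 313/16)
obs 9: x=-2 → posterior Inverse-Gamma(8, 363/16)
obs 10: x=0 → posterior Inverse-Gamma(17/2, 365/16)
obs 11: x=0 → posterior Inverse-Gamma(9, 367/16)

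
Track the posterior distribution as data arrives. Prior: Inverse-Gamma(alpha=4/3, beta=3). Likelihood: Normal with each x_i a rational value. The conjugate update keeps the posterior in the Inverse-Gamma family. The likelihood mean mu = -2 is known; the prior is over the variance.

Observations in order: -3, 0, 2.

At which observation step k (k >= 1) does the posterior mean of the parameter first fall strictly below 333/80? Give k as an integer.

k = 2

obs 1: x=-3 → posterior Inverse-Gamma(11/6, 7/2)
obs 2: x=0 → posterior Inverse-Gamma(7/3, 11/2)
obs 3: x=2 → posterior Inverse-Gamma(17/6, 27/2)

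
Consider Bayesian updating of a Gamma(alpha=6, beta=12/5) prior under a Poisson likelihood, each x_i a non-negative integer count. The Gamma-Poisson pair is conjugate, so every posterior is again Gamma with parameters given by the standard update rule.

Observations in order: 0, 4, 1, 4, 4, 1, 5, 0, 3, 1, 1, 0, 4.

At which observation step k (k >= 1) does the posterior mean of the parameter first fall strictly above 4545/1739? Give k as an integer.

k = 7

obs 1: x=0 → posterior Gamma(6, 17/5)
obs 2: x=4 → posterior Gamma(10, 22/5)
obs 3: x=1 → posterior Gamma(11, 27/5)
obs 4: x=4 → posterior Gamma(15, 32/5)
obs 5: x=4 → posterior Gamma(19, 37/5)
obs 6: x=1 → posterior Gamma(20, 42/5)
obs 7: x=5 → posterior Gamma(25, 47/5)
obs 8: x=0 → posterior Gamma(25, 52/5)
obs 9: x=3 → posterior Gamma(28, 57/5)
obs 10: x=1 → posterior Gamma(29, 62/5)
obs 11: x=1 → posterior Gamma(30, 67/5)
obs 12: x=0 → posterior Gamma(30, 72/5)
obs 13: x=4 → posterior Gamma(34, 77/5)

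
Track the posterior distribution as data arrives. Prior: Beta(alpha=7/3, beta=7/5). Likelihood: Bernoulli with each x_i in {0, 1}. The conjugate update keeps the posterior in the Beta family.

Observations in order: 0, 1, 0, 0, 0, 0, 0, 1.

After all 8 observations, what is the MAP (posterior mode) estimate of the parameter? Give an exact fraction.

obs 1: x=0 → posterior Beta(7/3, 12/5)
obs 2: x=1 → posterior Beta(10/3, 12/5)
obs 3: x=0 → posterior Beta(10/3, 17/5)
obs 4: x=0 → posterior Beta(10/3, 22/5)
obs 5: x=0 → posterior Beta(10/3, 27/5)
obs 6: x=0 → posterior Beta(10/3, 32/5)
obs 7: x=0 → posterior Beta(10/3, 37/5)
obs 8: x=1 → posterior Beta(13/3, 37/5)

25/73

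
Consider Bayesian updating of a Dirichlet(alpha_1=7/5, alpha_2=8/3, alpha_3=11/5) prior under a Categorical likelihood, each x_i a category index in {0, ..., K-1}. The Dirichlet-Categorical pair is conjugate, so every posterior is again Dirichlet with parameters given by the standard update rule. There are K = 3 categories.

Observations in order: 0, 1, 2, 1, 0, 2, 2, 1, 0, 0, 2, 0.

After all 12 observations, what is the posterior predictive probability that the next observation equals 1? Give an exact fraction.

obs 1: x=0 → posterior Dirichlet(12/5, 8/3, 11/5)
obs 2: x=1 → posterior Dirichlet(12/5, 11/3, 11/5)
obs 3: x=2 → posterior Dirichlet(12/5, 11/3, 16/5)
obs 4: x=1 → posterior Dirichlet(12/5, 14/3, 16/5)
obs 5: x=0 → posterior Dirichlet(17/5, 14/3, 16/5)
obs 6: x=2 → posterior Dirichlet(17/5, 14/3, 21/5)
obs 7: x=2 → posterior Dirichlet(17/5, 14/3, 26/5)
obs 8: x=1 → posterior Dirichlet(17/5, 17/3, 26/5)
obs 9: x=0 → posterior Dirichlet(22/5, 17/3, 26/5)
obs 10: x=0 → posterior Dirichlet(27/5, 17/3, 26/5)
obs 11: x=2 → posterior Dirichlet(27/5, 17/3, 31/5)
obs 12: x=0 → posterior Dirichlet(32/5, 17/3, 31/5)

85/274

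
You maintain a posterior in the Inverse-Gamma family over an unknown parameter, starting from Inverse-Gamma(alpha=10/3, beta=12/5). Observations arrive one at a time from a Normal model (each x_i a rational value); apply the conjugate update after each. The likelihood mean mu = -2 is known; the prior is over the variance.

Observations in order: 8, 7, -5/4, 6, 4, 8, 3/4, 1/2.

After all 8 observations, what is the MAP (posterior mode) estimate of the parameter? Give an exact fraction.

48021/2000

obs 1: x=8 → posterior Inverse-Gamma(23/6, 262/5)
obs 2: x=7 → posterior Inverse-Gamma(13/3, 929/10)
obs 3: x=-5/4 → posterior Inverse-Gamma(29/6, 14909/160)
obs 4: x=6 → posterior Inverse-Gamma(16/3, 20029/160)
obs 5: x=4 → posterior Inverse-Gamma(35/6, 22909/160)
obs 6: x=8 → posterior Inverse-Gamma(19/3, 30909/160)
obs 7: x=3/4 → posterior Inverse-Gamma(41/6, 15757/80)
obs 8: x=1/2 → posterior Inverse-Gamma(22/3, 16007/80)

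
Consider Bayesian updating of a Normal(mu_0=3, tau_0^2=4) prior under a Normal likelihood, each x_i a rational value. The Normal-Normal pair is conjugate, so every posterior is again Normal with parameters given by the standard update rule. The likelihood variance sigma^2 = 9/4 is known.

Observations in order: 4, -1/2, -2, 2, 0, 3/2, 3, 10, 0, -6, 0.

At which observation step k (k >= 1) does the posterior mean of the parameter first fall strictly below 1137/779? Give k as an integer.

k = 3

obs 1: x=4 → posterior Normal(91/25, 36/25)
obs 2: x=-1/2 → posterior Normal(83/41, 36/41)
obs 3: x=-2 → posterior Normal(17/19, 12/19)
obs 4: x=2 → posterior Normal(83/73, 36/73)
obs 5: x=0 → posterior Normal(83/89, 36/89)
obs 6: x=3/2 → posterior Normal(107/105, 12/35)
obs 7: x=3 → posterior Normal(155/121, 36/121)
obs 8: x=10 → posterior Normal(315/137, 36/137)
obs 9: x=0 → posterior Normal(35/17, 4/17)
obs 10: x=-6 → posterior Normal(219/169, 36/169)
obs 11: x=0 → posterior Normal(219/185, 36/185)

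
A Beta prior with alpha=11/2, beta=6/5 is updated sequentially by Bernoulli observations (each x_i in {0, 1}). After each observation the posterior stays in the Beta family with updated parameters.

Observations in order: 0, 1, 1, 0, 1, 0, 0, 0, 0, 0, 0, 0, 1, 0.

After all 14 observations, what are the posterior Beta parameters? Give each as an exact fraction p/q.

obs 1: x=0 → posterior Beta(11/2, 11/5)
obs 2: x=1 → posterior Beta(13/2, 11/5)
obs 3: x=1 → posterior Beta(15/2, 11/5)
obs 4: x=0 → posterior Beta(15/2, 16/5)
obs 5: x=1 → posterior Beta(17/2, 16/5)
obs 6: x=0 → posterior Beta(17/2, 21/5)
obs 7: x=0 → posterior Beta(17/2, 26/5)
obs 8: x=0 → posterior Beta(17/2, 31/5)
obs 9: x=0 → posterior Beta(17/2, 36/5)
obs 10: x=0 → posterior Beta(17/2, 41/5)
obs 11: x=0 → posterior Beta(17/2, 46/5)
obs 12: x=0 → posterior Beta(17/2, 51/5)
obs 13: x=1 → posterior Beta(19/2, 51/5)
obs 14: x=0 → posterior Beta(19/2, 56/5)

alpha=19/2, beta=56/5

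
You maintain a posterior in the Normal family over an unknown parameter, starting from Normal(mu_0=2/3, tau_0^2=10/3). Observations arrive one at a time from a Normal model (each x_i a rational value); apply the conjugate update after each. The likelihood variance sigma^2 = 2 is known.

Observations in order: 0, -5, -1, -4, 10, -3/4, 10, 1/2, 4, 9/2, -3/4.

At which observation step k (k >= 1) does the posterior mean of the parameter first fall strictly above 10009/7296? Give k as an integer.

k = 9

obs 1: x=0 → posterior Normal(1/4, 5/4)
obs 2: x=-5 → posterior Normal(-23/13, 10/13)
obs 3: x=-1 → posterior Normal(-14/9, 5/9)
obs 4: x=-4 → posterior Normal(-48/23, 10/23)
obs 5: x=10 → posterior Normal(1/14, 5/14)
obs 6: x=-3/4 → posterior Normal(-7/132, 10/33)
obs 7: x=10 → posterior Normal(193/152, 5/19)
obs 8: x=1/2 → posterior Normal(203/172, 10/43)
obs 9: x=4 → posterior Normal(283/192, 5/24)
obs 10: x=9/2 → posterior Normal(373/212, 10/53)
obs 11: x=-3/4 → posterior Normal(179/116, 5/29)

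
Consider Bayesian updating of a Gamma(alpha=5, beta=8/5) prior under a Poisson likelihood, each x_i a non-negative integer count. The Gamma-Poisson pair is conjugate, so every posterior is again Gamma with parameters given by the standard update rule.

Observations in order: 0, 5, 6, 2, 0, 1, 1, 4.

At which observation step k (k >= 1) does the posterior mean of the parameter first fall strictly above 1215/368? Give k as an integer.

obs 1: x=0 → posterior Gamma(5, 13/5)
obs 2: x=5 → posterior Gamma(10, 18/5)
obs 3: x=6 → posterior Gamma(16, 23/5)
obs 4: x=2 → posterior Gamma(18, 28/5)
obs 5: x=0 → posterior Gamma(18, 33/5)
obs 6: x=1 → posterior Gamma(19, 38/5)
obs 7: x=1 → posterior Gamma(20, 43/5)
obs 8: x=4 → posterior Gamma(24, 48/5)

k = 3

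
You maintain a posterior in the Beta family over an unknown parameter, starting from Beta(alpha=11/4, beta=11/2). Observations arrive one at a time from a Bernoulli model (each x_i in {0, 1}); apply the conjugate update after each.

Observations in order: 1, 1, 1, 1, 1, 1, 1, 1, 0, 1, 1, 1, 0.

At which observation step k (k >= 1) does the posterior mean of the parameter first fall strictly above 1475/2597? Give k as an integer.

obs 1: x=1 → posterior Beta(15/4, 11/2)
obs 2: x=1 → posterior Beta(19/4, 11/2)
obs 3: x=1 → posterior Beta(23/4, 11/2)
obs 4: x=1 → posterior Beta(27/4, 11/2)
obs 5: x=1 → posterior Beta(31/4, 11/2)
obs 6: x=1 → posterior Beta(35/4, 11/2)
obs 7: x=1 → posterior Beta(39/4, 11/2)
obs 8: x=1 → posterior Beta(43/4, 11/2)
obs 9: x=0 → posterior Beta(43/4, 13/2)
obs 10: x=1 → posterior Beta(47/4, 13/2)
obs 11: x=1 → posterior Beta(51/4, 13/2)
obs 12: x=1 → posterior Beta(55/4, 13/2)
obs 13: x=0 → posterior Beta(55/4, 15/2)

k = 5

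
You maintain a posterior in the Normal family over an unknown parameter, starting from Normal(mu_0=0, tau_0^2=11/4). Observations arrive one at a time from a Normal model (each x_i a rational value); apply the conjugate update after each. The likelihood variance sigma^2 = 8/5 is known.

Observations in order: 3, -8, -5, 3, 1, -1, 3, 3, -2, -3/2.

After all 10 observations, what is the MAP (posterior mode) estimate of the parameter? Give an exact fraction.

obs 1: x=3 → posterior Normal(55/29, 88/87)
obs 2: x=-8 → posterior Normal(-275/142, 44/71)
obs 3: x=-5 → posterior Normal(-550/197, 88/197)
obs 4: x=3 → posterior Normal(-55/36, 22/63)
obs 5: x=1 → posterior Normal(-330/307, 88/307)
obs 6: x=-1 → posterior Normal(-385/362, 44/181)
obs 7: x=3 → posterior Normal(-220/417, 88/417)
obs 8: x=3 → posterior Normal(-55/472, 11/59)
obs 9: x=-2 → posterior Normal(-165/527, 88/527)
obs 10: x=-3/2 → posterior Normal(-165/388, 44/291)

-165/388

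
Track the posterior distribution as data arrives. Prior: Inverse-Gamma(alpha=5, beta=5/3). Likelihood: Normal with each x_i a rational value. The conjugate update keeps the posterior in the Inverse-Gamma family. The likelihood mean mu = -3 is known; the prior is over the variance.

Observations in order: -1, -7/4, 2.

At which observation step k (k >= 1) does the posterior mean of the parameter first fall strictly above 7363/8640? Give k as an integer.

k = 2

obs 1: x=-1 → posterior Inverse-Gamma(11/2, 11/3)
obs 2: x=-7/4 → posterior Inverse-Gamma(6, 427/96)
obs 3: x=2 → posterior Inverse-Gamma(13/2, 1627/96)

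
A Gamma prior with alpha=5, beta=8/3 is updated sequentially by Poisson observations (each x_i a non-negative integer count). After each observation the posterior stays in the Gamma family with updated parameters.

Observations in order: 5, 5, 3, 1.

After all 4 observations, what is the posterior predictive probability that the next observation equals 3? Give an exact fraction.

188271820800000000000000000000/907846434775996175406740561329

obs 1: x=5 → posterior Gamma(10, 11/3)
obs 2: x=5 → posterior Gamma(15, 14/3)
obs 3: x=3 → posterior Gamma(18, 17/3)
obs 4: x=1 → posterior Gamma(19, 20/3)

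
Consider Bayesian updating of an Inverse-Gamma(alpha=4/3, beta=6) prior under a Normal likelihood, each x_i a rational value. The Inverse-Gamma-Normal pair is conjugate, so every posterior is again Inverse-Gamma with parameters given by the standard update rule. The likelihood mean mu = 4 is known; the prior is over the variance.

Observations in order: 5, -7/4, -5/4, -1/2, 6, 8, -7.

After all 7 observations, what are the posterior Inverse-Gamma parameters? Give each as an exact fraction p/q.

alpha=29/6, beta=1879/16

obs 1: x=5 → posterior Inverse-Gamma(11/6, 13/2)
obs 2: x=-7/4 → posterior Inverse-Gamma(7/3, 737/32)
obs 3: x=-5/4 → posterior Inverse-Gamma(17/6, 589/16)
obs 4: x=-1/2 → posterior Inverse-Gamma(10/3, 751/16)
obs 5: x=6 → posterior Inverse-Gamma(23/6, 783/16)
obs 6: x=8 → posterior Inverse-Gamma(13/3, 911/16)
obs 7: x=-7 → posterior Inverse-Gamma(29/6, 1879/16)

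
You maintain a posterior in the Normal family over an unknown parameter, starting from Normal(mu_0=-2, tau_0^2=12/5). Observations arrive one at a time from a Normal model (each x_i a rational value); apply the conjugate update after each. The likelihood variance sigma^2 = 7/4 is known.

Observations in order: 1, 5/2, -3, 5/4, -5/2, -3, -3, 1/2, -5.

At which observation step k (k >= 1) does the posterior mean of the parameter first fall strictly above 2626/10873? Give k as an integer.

obs 1: x=1 → posterior Normal(-22/83, 84/83)
obs 2: x=5/2 → posterior Normal(98/131, 84/131)
obs 3: x=-3 → posterior Normal(-46/179, 84/179)
obs 4: x=5/4 → posterior Normal(14/227, 84/227)
obs 5: x=-5/2 → posterior Normal(-106/275, 84/275)
obs 6: x=-3 → posterior Normal(-250/323, 84/323)
obs 7: x=-3 → posterior Normal(-394/371, 12/53)
obs 8: x=1/2 → posterior Normal(-370/419, 84/419)
obs 9: x=-5 → posterior Normal(-610/467, 84/467)

k = 2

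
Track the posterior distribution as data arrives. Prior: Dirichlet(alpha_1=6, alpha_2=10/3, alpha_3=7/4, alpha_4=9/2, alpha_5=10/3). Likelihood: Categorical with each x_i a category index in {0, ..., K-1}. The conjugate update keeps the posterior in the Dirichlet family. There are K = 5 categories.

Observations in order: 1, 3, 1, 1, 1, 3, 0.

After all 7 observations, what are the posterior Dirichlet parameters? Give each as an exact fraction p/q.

obs 1: x=1 → posterior Dirichlet(6, 13/3, 7/4, 9/2, 10/3)
obs 2: x=3 → posterior Dirichlet(6, 13/3, 7/4, 11/2, 10/3)
obs 3: x=1 → posterior Dirichlet(6, 16/3, 7/4, 11/2, 10/3)
obs 4: x=1 → posterior Dirichlet(6, 19/3, 7/4, 11/2, 10/3)
obs 5: x=1 → posterior Dirichlet(6, 22/3, 7/4, 11/2, 10/3)
obs 6: x=3 → posterior Dirichlet(6, 22/3, 7/4, 13/2, 10/3)
obs 7: x=0 → posterior Dirichlet(7, 22/3, 7/4, 13/2, 10/3)

alpha_1=7, alpha_2=22/3, alpha_3=7/4, alpha_4=13/2, alpha_5=10/3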